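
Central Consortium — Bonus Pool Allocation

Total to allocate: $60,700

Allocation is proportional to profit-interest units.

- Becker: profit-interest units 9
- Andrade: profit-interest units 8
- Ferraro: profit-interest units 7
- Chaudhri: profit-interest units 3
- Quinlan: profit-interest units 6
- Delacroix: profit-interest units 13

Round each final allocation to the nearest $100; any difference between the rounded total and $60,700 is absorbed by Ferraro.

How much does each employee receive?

Becker: $11,900 | Andrade: $10,600 | Ferraro: $9,100 | Chaudhri: $4,000 | Quinlan: $7,900 | Delacroix: $17,200

Combined profit-interest units = 46.
Unrounded shares: Becker 9/46 × $60,700 = 11,876.09; Andrade 8/46 × $60,700 = 10,556.52; Ferraro 7/46 × $60,700 = 9,236.96; Chaudhri 3/46 × $60,700 = 3,958.70; Quinlan 6/46 × $60,700 = 7,917.39; Delacroix 13/46 × $60,700 = 17,154.35.
At nearest $100: Becker $11,900; Andrade $10,600; Ferraro $9,200; Chaudhri $4,000; Quinlan $7,900; Delacroix $17,200. Sum = $60,800.
Difference $60,700 − $60,800 = −$100 applied to Ferraro: Ferraro becomes $9,100.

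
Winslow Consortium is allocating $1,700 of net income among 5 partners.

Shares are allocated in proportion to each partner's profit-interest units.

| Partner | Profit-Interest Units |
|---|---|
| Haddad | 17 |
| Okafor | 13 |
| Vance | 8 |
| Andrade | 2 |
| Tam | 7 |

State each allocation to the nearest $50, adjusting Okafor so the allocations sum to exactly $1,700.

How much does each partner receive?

Combined profit-interest units = 47.
Raw shares: Haddad 17/47 × $1,700 = 614.89; Okafor 13/47 × $1,700 = 470.21; Vance 8/47 × $1,700 = 289.36; Andrade 2/47 × $1,700 = 72.34; Tam 7/47 × $1,700 = 253.19.
After rounding ($50): Haddad $600; Okafor $450; Vance $300; Andrade $50; Tam $250. Sum = $1,650.
Difference $1,700 − $1,650 = +$50 applied to Okafor: Okafor becomes $500.

Haddad: $600 · Okafor: $500 · Vance: $300 · Andrade: $50 · Tam: $250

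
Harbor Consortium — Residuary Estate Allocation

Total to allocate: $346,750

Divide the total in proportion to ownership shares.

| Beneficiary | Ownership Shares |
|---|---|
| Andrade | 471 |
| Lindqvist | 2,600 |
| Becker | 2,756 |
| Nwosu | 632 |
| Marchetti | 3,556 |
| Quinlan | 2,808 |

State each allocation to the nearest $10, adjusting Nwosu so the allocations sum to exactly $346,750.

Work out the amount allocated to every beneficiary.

Andrade: $12,740; Lindqvist: $70,310; Becker: $74,530; Nwosu: $17,080; Marchetti: $96,160; Quinlan: $75,930

Combined ownership shares = 12,823.
Proportional shares: Andrade 471/12,823 × $346,750 = 12,736.43; Lindqvist 2,600/12,823 × $346,750 = 70,307.26; Becker 2,756/12,823 × $346,750 = 74,525.70; Nwosu 632/12,823 × $346,750 = 17,090.07; Marchetti 3,556/12,823 × $346,750 = 96,158.70; Quinlan 2,808/12,823 × $346,750 = 75,931.84.
After rounding ($10): Andrade $12,740; Lindqvist $70,310; Becker $74,530; Nwosu $17,090; Marchetti $96,160; Quinlan $75,930. Sum = $346,760.
Difference $346,750 − $346,760 = −$10 applied to Nwosu: Nwosu becomes $17,080.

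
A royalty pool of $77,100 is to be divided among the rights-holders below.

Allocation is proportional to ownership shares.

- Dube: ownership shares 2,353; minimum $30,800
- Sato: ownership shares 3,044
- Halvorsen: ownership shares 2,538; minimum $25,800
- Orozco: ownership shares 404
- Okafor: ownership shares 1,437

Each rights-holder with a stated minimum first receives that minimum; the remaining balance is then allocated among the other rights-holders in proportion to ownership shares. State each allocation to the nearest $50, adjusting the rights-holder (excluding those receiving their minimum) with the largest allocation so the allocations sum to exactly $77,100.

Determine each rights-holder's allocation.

Dube: $30,800 · Sato: $12,750 · Halvorsen: $25,800 · Orozco: $1,700 · Okafor: $6,050

Minimums first: Dube $30,800; Halvorsen $25,800. Residual $20,500.
Residual split over remaining ownership shares 4,885: Sato 12,774.21 → $12,750; Orozco 1,695.39 → $1,700; Okafor 6,030.40 → $6,050.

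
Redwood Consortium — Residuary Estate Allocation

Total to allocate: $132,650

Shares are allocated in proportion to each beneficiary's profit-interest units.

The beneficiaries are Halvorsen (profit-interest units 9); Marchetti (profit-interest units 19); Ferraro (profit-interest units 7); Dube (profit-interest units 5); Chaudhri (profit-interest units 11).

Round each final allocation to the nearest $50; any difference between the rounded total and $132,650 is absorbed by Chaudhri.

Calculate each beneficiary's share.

Profit-interest units total: 51.
Proportional shares: Halvorsen 9/51 × $132,650 = 23,408.82; Marchetti 19/51 × $132,650 = 49,418.63; Ferraro 7/51 × $132,650 = 18,206.86; Dube 5/51 × $132,650 = 13,004.90; Chaudhri 11/51 × $132,650 = 28,610.78.
At nearest $50: Halvorsen $23,400; Marchetti $49,400; Ferraro $18,200; Dube $13,000; Chaudhri $28,600. Sum = $132,600.
Difference $132,650 − $132,600 = +$50 applied to Chaudhri: Chaudhri becomes $28,650.

Halvorsen: $23,400 | Marchetti: $49,400 | Ferraro: $18,200 | Dube: $13,000 | Chaudhri: $28,650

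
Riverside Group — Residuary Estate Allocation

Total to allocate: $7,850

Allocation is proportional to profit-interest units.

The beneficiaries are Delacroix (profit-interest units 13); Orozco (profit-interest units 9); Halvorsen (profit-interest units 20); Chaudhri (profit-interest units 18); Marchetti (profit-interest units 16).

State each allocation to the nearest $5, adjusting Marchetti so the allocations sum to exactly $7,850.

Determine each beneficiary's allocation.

Combined profit-interest units = 76.
Proportional shares: Delacroix 13/76 × $7,850 = 1,342.76; Orozco 9/76 × $7,850 = 929.61; Halvorsen 20/76 × $7,850 = 2,065.79; Chaudhri 18/76 × $7,850 = 1,859.21; Marchetti 16/76 × $7,850 = 1,652.63.
After rounding ($5): Delacroix $1,345; Orozco $930; Halvorsen $2,065; Chaudhri $1,860; Marchetti $1,655. Sum = $7,855.
Difference $7,850 − $7,855 = −$5 applied to Marchetti: Marchetti becomes $1,650.

Delacroix: $1,345 · Orozco: $930 · Halvorsen: $2,065 · Chaudhri: $1,860 · Marchetti: $1,650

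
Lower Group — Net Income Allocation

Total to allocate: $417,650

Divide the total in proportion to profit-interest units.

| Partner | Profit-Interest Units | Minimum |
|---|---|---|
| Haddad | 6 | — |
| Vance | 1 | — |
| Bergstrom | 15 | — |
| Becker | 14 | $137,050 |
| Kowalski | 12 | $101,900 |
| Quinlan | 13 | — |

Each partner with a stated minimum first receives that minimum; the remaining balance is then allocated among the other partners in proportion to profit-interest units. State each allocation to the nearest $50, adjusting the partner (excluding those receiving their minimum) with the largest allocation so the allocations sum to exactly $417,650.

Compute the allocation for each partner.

Haddad: $30,650 · Vance: $5,100 · Bergstrom: $76,600 · Becker: $137,050 · Kowalski: $101,900 · Quinlan: $66,350

Guaranteed amounts: Becker $137,050; Kowalski $101,900. Balance $178,700.
Balance split over remaining profit-interest units 35: Haddad 30,634.29 → $30,650; Vance 5,105.71 → $5,100; Bergstrom 76,585.71 → $76,600; Quinlan 66,374.29 → $66,350.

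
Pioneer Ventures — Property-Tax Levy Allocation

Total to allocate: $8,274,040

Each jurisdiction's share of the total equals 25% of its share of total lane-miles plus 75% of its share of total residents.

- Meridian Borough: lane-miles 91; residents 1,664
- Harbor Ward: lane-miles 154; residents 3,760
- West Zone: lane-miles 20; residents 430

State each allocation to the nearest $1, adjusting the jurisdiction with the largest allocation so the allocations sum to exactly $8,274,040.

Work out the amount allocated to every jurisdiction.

Meridian Borough: $2,474,241 | Harbor Ward: $5,187,864 | West Zone: $611,935

Lane-miles total 265; residents total 5,854.
Composite weights (25% lane-miles + 75% residents): Meridian Borough 0.2990; Harbor Ward 0.6270; West Zone 0.0740.
Raw shares: Meridian Borough 2,474,240.96; Harbor Ward 5,187,863.78; West Zone 611,935.26.
At nearest $1: Meridian Borough $2,474,241; Harbor Ward $5,187,864; West Zone $611,935. Sum = $8,274,040.
Rounded total matches; no reconciliation needed.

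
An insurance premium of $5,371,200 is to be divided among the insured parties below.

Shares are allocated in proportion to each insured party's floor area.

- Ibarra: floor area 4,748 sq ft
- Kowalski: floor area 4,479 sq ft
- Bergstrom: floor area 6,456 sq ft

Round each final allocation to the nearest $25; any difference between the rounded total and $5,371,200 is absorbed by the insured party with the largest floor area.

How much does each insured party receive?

Ibarra: $1,626,125 · Kowalski: $1,534,000 · Bergstrom: $2,211,075

Floor area total: 4,748 + 4,479 + 6,456 = 15,683.
Pro-rata amounts: Ibarra 1,626,121.12; Kowalski 1,533,992.53; Bergstrom 2,211,086.35.
Rounded to nearest $25: Ibarra $1,626,125; Kowalski $1,534,000; Bergstrom $2,211,075. Sum = $5,371,200.
Rounded total matches; no reconciliation needed.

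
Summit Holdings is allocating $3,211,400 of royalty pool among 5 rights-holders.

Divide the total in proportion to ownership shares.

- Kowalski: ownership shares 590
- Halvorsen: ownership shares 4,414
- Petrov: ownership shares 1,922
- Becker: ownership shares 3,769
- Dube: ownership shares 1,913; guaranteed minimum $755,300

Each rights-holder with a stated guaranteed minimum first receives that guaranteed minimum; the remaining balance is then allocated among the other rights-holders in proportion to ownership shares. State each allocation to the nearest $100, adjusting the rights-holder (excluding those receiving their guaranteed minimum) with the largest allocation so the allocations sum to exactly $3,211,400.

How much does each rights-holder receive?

Kowalski: $135,500 · Halvorsen: $1,013,700 · Petrov: $441,400 · Becker: $865,500 · Dube: $755,300

Guaranteed amounts: Dube $755,300. Remaining pool $2,456,100.
Remaining pool split over remaining ownership shares 10,695: Kowalski 135,493.13 → $135,500; Halvorsen 1,013,672.31 → $1,013,700; Petrov 441,386.09 → $441,400; Becker 865,548.47 → $865,500.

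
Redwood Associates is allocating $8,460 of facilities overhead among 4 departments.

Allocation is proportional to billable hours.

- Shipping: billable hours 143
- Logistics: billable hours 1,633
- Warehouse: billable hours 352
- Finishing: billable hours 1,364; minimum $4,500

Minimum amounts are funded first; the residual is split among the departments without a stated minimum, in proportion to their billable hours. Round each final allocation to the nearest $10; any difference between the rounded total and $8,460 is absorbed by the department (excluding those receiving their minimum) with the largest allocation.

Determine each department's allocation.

Shipping: $270; Logistics: $3,030; Warehouse: $660; Finishing: $4,500

Guaranteed amounts: Finishing $4,500. Residual $3,960.
Residual split over remaining billable hours 2,128: Shipping 266.11 → $270; Logistics 3,038.85 → $3,040; Warehouse 655.04 → $660.
Rounding difference −$10 applied to Logistics → $3,030.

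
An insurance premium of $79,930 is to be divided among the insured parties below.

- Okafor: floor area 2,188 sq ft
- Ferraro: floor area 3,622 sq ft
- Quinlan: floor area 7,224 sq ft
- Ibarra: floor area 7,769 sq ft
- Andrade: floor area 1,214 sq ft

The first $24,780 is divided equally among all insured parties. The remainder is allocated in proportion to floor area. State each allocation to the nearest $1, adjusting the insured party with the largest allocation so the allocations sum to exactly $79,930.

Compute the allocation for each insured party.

Okafor: $10,437 | Ferraro: $14,029 | Quinlan: $23,051 | Ibarra: $24,416 | Andrade: $7,997

Equal tier: $24,780 ÷ 5 = $4,956 apiece.
Remainder $55,150 by floor area (total 22,017): Okafor 5,480.68 → $5,481; Ferraro 9,072.68 → $9,073; Quinlan 18,095.27 → $18,095; Ibarra 19,460.43 → $19,460; Andrade 3,040.93 → $3,041.
Totals: Okafor $4,956 + $5,481 = $10,437; Ferraro $4,956 + $9,073 = $14,029; Quinlan $4,956 + $18,095 = $23,051; Ibarra $4,956 + $19,460 = $24,416; Andrade $4,956 + $3,041 = $7,997.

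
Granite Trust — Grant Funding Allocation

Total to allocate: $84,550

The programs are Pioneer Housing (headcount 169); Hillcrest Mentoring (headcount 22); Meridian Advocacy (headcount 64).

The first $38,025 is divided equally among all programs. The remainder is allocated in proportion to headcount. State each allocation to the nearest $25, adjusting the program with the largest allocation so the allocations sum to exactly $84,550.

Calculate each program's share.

$38,025 shared equally gives $12,675 per program.
Remainder $46,525 by headcount (total 255): Pioneer Housing 30,834.22 → $30,825; Hillcrest Mentoring 4,013.92 → $4,025; Meridian Advocacy 11,676.86 → $11,675.
Totals: Pioneer Housing $12,675 + $30,825 = $43,500; Hillcrest Mentoring $12,675 + $4,025 = $16,700; Meridian Advocacy $12,675 + $11,675 = $24,350.

Pioneer Housing: $43,500 · Hillcrest Mentoring: $16,700 · Meridian Advocacy: $24,350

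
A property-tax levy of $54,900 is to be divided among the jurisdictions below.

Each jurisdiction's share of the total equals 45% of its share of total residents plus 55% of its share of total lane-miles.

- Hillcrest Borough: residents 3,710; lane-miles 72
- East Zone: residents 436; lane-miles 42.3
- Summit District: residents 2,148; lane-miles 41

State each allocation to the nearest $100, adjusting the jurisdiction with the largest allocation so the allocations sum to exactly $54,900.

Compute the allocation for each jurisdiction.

Residents total 6,294; lane-miles total 155.3.
Blended shares (45% residents + 55% lane-miles): Hillcrest Borough 0.5202; East Zone 0.1810; Summit District 0.2988.
Proportional shares: Hillcrest Borough 28,561.34; East Zone 9,935.77; Summit District 16,402.89.
At nearest $100: Hillcrest Borough $28,600; East Zone $9,900; Summit District $16,400. Sum = $54,900.
Rounded total matches; no reconciliation needed.

Hillcrest Borough: $28,600 | East Zone: $9,900 | Summit District: $16,400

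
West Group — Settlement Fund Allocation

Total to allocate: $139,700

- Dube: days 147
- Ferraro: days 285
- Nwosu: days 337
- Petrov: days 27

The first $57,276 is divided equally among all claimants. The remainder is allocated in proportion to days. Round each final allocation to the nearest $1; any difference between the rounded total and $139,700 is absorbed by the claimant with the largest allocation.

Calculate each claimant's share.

Dube: $29,541; Ferraro: $43,830; Nwosu: $49,214; Petrov: $17,115

$57,276 shared equally gives $14,319 per claimant.
Remainder $82,424 by days (total 796): Dube 15,221.52 → $15,222; Ferraro 29,511.11 → $29,511; Nwosu 34,895.59 → $34,896; Petrov 2,795.79 → $2,796.
Rounding difference −$1 on remainder applied to Nwosu.
Totals: Dube $14,319 + $15,222 = $29,541; Ferraro $14,319 + $29,511 = $43,830; Nwosu $14,319 + $34,895 = $49,214; Petrov $14,319 + $2,796 = $17,115.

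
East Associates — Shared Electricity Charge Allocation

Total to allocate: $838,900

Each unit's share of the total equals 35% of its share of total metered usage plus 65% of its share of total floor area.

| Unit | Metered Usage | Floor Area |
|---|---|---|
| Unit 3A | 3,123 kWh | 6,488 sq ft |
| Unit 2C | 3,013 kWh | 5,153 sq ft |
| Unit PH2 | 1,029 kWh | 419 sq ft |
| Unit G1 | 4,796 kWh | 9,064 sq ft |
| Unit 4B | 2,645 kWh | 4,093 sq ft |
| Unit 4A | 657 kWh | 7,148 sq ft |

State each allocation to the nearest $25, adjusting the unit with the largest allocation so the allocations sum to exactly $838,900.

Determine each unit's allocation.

Unit 3A: $169,375 · Unit 2C: $144,775 · Unit PH2: $26,850 · Unit G1: $244,975 · Unit 4B: $119,850 · Unit 4A: $133,075

Totals — metered usage 15,263, floor area 32,365.
Composite weights (35% metered usage + 65% floor area): Unit 3A 0.2019; Unit 2C 0.1726; Unit PH2 0.0320; Unit G1 0.2920; Unit 4B 0.1429; Unit 4A 0.1586.
Proportional shares: Unit 3A 169,387.01; Unit 2C 144,778.87; Unit PH2 26,854.22; Unit G1 244,970.99; Unit 4B 119,840.78; Unit 4A 133,068.13.
After rounding ($25): Unit 3A $169,375; Unit 2C $144,775; Unit PH2 $26,850; Unit G1 $244,975; Unit 4B $119,850; Unit 4A $133,075. Sum = $838,900.
Rounded total matches; no reconciliation needed.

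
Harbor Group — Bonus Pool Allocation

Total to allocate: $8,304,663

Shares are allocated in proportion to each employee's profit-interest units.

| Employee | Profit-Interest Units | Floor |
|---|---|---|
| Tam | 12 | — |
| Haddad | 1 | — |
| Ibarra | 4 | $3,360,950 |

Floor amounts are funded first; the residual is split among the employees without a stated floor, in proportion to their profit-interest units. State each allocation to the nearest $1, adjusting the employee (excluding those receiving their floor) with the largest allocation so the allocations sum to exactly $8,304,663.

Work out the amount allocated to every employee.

Tam: $4,563,427 | Haddad: $380,286 | Ibarra: $3,360,950

Guaranteed amounts: Ibarra $3,360,950. Residual $4,943,713.
Residual split over remaining profit-interest units 13: Tam 4,563,427.38 → $4,563,427; Haddad 380,285.62 → $380,286.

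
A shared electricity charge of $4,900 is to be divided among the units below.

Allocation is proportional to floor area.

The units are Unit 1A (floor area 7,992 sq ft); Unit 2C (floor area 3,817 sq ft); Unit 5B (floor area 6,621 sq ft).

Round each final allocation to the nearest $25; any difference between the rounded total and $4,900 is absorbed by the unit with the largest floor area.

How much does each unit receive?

Unit 1A: $2,125; Unit 2C: $1,025; Unit 5B: $1,750

Sum of floor area: 7,992 + 3,817 + 6,621 = 18,430.
Raw shares: Unit 1A 2,124.84; Unit 2C 1,014.83; Unit 5B 1,760.33.
At nearest $25: Unit 1A $2,125; Unit 2C $1,025; Unit 5B $1,750. Sum = $4,900.
No rounding difference to absorb.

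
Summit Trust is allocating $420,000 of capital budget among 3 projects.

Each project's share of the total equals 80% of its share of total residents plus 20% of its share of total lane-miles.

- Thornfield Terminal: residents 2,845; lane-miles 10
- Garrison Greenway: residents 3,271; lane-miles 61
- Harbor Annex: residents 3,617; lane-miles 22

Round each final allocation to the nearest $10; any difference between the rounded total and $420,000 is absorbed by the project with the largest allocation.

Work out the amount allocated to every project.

Thornfield Terminal: $107,250 | Garrison Greenway: $168,010 | Harbor Annex: $144,740

Residents total 9,733; lane-miles total 93.
Composite weights (80% residents + 20% lane-miles): Thornfield Terminal 0.2553; Garrison Greenway 0.4000; Harbor Annex 0.3446.
Unrounded shares: Thornfield Terminal 107,246.58; Garrison Greenway 168,017.35; Harbor Annex 144,736.07.
At nearest $10: Thornfield Terminal $107,250; Garrison Greenway $168,020; Harbor Annex $144,740. Sum = $420,010.
Difference $420,000 − $420,010 = −$10 applied to largest allocation (Garrison Greenway): Garrison Greenway becomes $168,010.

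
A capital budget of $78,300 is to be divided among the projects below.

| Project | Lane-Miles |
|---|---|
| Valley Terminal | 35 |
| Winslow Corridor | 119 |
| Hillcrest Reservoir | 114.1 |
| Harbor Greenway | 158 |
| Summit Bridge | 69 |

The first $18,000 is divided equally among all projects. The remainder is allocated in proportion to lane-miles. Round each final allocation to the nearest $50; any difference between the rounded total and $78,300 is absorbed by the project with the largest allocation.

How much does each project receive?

First tranche $18,000 split equally: $3,600 each.
Remainder $60,300 by lane-miles (total 495.1): Valley Terminal 4,262.78 → $4,250; Winslow Corridor 14,493.44 → $14,500; Hillcrest Reservoir 13,896.65 → $13,900; Harbor Greenway 19,243.39 → $19,250; Summit Bridge 8,403.76 → $8,400.
Totals: Valley Terminal $3,600 + $4,250 = $7,850; Winslow Corridor $3,600 + $14,500 = $18,100; Hillcrest Reservoir $3,600 + $13,900 = $17,500; Harbor Greenway $3,600 + $19,250 = $22,850; Summit Bridge $3,600 + $8,400 = $12,000.

Valley Terminal: $7,850 | Winslow Corridor: $18,100 | Hillcrest Reservoir: $17,500 | Harbor Greenway: $22,850 | Summit Bridge: $12,000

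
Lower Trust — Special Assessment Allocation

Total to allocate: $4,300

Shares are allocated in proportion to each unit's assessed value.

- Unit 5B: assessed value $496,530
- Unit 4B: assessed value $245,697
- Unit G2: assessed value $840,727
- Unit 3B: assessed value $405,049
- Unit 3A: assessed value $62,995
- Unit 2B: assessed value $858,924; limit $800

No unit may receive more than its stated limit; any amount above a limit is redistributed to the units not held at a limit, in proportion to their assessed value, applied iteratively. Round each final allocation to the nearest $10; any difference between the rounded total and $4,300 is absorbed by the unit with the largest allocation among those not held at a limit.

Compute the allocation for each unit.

Unit 5B: $850 · Unit 4B: $420 · Unit G2: $1,430 · Unit 3B: $690 · Unit 3A: $110 · Unit 2B: $800

Sum of assessed value: 2,909,922.
Unconstrained shares: Unit 5B 733.72; Unit 4B 363.07; Unit G2 1,242.34; Unit 3B 598.54; Unit 3A 93.09; Unit 2B 1,269.23.
Held at cap: Unit 2B ($800); remaining pool $3,500 reallocated over remaining assessed value 2,050,998.
Redistributed shares: Unit 5B 847.32 → $850; Unit 4B 419.28 → $420; Unit G2 1,434.69 → $1,430; Unit 3B 691.21 → $690; Unit 3A 107.50 → $110.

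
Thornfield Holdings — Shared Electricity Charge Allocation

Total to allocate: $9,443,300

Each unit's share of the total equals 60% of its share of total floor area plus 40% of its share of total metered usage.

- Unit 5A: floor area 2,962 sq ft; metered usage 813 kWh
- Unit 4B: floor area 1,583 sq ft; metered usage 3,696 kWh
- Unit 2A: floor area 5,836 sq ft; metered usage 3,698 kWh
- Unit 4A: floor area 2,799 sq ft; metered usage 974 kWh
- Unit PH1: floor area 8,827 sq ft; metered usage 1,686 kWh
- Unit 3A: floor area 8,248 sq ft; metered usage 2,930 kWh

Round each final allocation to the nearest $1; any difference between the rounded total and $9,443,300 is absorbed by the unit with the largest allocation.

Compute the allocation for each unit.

Unit 5A: $777,288 · Unit 4B: $1,308,340 · Unit 2A: $2,105,364 · Unit 4A: $790,841 · Unit PH1: $2,114,659 · Unit 3A: $2,346,808

Totals — floor area 30,255, metered usage 13,797.
Blended shares (60% floor area + 40% metered usage): Unit 5A 0.0823; Unit 4B 0.1385; Unit 2A 0.2229; Unit 4A 0.0837; Unit PH1 0.2239; Unit 3A 0.2485.
Raw shares: Unit 5A 777,287.89; Unit 4B 1,308,339.82; Unit 2A 2,105,364.42; Unit 4A 790,840.52; Unit PH1 2,114,659.41; Unit 3A 2,346,807.94.
At nearest $1: Unit 5A $777,288; Unit 4B $1,308,340; Unit 2A $2,105,364; Unit 4A $790,841; Unit PH1 $2,114,659; Unit 3A $2,346,808. Sum = $9,443,300.
Rounded total matches; no reconciliation needed.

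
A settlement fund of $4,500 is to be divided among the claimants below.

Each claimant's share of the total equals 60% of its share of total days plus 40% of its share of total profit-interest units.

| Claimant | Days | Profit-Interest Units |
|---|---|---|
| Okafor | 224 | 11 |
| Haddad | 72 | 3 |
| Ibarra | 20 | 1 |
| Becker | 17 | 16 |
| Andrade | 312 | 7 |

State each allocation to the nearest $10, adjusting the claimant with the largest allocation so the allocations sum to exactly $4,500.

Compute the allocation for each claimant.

Totals — days 645, profit-interest units 38.
Composite weights (60% days + 40% profit-interest units): Okafor 0.3242; Haddad 0.0986; Ibarra 0.0291; Becker 0.1842; Andrade 0.3639.
Raw shares: Okafor 1,458.73; Haddad 443.50; Ibarra 131.09; Becker 829.06; Andrade 1,637.63.
At nearest $10: Okafor $1,460; Haddad $440; Ibarra $130; Becker $830; Andrade $1,640. Sum = $4,500.
Rounded total matches; no reconciliation needed.

Okafor: $1,460 · Haddad: $440 · Ibarra: $130 · Becker: $830 · Andrade: $1,640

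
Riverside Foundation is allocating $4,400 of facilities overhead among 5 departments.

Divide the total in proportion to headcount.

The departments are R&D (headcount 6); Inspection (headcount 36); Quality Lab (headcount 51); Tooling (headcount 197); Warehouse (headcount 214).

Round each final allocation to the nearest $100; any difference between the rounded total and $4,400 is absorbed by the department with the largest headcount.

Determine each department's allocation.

Total headcount = 6 + 36 + 51 + 197 + 214 = 504.
Raw shares: R&D 52.38; Inspection 314.29; Quality Lab 445.24; Tooling 1,719.84; Warehouse 1,868.25.
After rounding ($100): R&D $100; Inspection $300; Quality Lab $400; Tooling $1,700; Warehouse $1,900. Sum = $4,400.
Sum already equals the total — no adjustment.

R&D: $100 · Inspection: $300 · Quality Lab: $400 · Tooling: $1,700 · Warehouse: $1,900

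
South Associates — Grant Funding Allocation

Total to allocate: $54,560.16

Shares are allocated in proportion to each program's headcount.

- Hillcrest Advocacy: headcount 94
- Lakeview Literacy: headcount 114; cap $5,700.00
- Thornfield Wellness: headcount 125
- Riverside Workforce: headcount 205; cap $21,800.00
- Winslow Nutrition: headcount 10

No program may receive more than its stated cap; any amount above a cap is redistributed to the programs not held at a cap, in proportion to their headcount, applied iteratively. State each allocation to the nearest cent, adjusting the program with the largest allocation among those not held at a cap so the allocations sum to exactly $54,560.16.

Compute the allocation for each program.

Hillcrest Advocacy: $11,107.66; Lakeview Literacy: $5,700.00; Thornfield Wellness: $14,770.83; Riverside Workforce: $21,800.00; Winslow Nutrition: $1,181.67

Total headcount = 548.
Unconstrained shares: Hillcrest Advocacy 9,358.8596; Lakeview Literacy 11,350.1063; Thornfield Wellness 12,445.2920; Riverside Workforce 20,410.2788; Winslow Nutrition 995.6234.
Capped: Lakeview Literacy ($5,700.00); residual $48,860.16 reallocated over remaining headcount 434.
Capped: Riverside Workforce ($21,800.00); residual $27,060.16 reallocated over remaining headcount 229.
Remaining shares: Hillcrest Advocacy 11,107.6639 → $11,107.66; Thornfield Wellness 14,770.8297 → $14,770.83; Winslow Nutrition 1,181.6664 → $1,181.67.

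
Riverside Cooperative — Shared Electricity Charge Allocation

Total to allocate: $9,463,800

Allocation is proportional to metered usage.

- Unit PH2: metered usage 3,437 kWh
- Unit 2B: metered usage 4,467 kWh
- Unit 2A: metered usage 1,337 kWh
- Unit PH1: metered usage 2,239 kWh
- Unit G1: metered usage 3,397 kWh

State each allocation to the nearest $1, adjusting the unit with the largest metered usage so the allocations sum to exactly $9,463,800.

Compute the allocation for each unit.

Unit PH2: $2,186,401 | Unit 2B: $2,841,621 | Unit 2A: $850,514 | Unit PH1: $1,424,309 | Unit G1: $2,160,955

Combined metered usage = 3,437 + 4,467 + 1,337 + 2,239 + 3,397 = 14,877.
Proportional shares: Unit PH2 2,186,400.52; Unit 2B 2,841,620.93; Unit 2A 850,514.26; Unit PH1 1,424,309.22; Unit G1 2,160,955.07.
After rounding ($1): Unit PH2 $2,186,401; Unit 2B $2,841,621; Unit 2A $850,514; Unit PH1 $1,424,309; Unit G1 $2,160,955. Sum = $9,463,800.
Rounded total matches; no reconciliation needed.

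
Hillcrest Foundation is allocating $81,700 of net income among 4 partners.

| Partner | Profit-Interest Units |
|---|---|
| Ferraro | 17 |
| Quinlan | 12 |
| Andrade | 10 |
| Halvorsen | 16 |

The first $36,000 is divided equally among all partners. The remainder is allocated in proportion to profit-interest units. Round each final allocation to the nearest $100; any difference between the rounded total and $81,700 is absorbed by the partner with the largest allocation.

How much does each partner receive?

Ferraro: $23,100; Quinlan: $19,000; Andrade: $17,300; Halvorsen: $22,300

$36,000 shared equally gives $9,000 per partner.
Remainder $45,700 by profit-interest units (total 55): Ferraro 14,125.45 → $14,100; Quinlan 9,970.91 → $10,000; Andrade 8,309.09 → $8,300; Halvorsen 13,294.55 → $13,300.
Totals: Ferraro $9,000 + $14,100 = $23,100; Quinlan $9,000 + $10,000 = $19,000; Andrade $9,000 + $8,300 = $17,300; Halvorsen $9,000 + $13,300 = $22,300.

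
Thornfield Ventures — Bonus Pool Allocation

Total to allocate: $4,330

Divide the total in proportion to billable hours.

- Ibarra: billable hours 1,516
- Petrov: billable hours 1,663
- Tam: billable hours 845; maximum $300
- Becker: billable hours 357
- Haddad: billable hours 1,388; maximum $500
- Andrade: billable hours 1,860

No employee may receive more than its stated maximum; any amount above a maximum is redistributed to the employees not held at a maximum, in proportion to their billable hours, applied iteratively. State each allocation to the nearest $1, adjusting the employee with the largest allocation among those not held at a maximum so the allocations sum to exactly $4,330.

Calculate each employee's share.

Ibarra: $992 | Petrov: $1,088 | Tam: $300 | Becker: $234 | Haddad: $500 | Andrade: $1,216

Combined billable hours = 7,629.
Unconstrained shares: Ibarra 860.44; Petrov 943.87; Tam 479.60; Becker 202.62; Haddad 787.79; Andrade 1,055.68.
Held at cap: Tam ($300), Haddad ($500); remaining pool $3,530 reallocated over remaining billable hours 5,396.
Remaining shares: Ibarra 991.75 → $992; Petrov 1,087.92 → $1,088; Becker 233.55 → $234; Andrade 1,216.79 → $1,217.
Rounding difference −$1 applied to Andrade → $1,216.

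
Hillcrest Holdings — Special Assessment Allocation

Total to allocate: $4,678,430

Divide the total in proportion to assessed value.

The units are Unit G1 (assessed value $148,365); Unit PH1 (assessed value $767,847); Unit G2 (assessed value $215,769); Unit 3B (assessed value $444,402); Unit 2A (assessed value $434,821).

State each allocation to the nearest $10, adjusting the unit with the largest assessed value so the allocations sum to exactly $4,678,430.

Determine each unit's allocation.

Assessed value total: 148,365 + 767,847 + 215,769 + 444,402 + 434,821 = 2,011,204.
Proportional shares: Unit G1 345,124.25; Unit PH1 1,786,153.19; Unit G2 501,918.33; Unit 3B 1,033,760.70; Unit 2A 1,011,473.53.
Rounded to nearest $10: Unit G1 $345,120; Unit PH1 $1,786,150; Unit G2 $501,920; Unit 3B $1,033,760; Unit 2A $1,011,470. Sum = $4,678,420.
Difference $4,678,430 − $4,678,420 = +$10 applied to largest assessed value (Unit PH1): Unit PH1 becomes $1,786,160.

Unit G1: $345,120 · Unit PH1: $1,786,160 · Unit G2: $501,920 · Unit 3B: $1,033,760 · Unit 2A: $1,011,470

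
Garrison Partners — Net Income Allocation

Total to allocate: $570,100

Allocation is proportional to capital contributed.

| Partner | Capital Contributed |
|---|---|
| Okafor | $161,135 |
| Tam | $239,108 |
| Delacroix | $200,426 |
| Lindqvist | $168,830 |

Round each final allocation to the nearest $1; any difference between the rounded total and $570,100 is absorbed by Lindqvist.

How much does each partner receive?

Okafor: $119,380 · Tam: $177,148 · Delacroix: $148,490 · Lindqvist: $125,082

Total capital contributed = 769,499.
Proportional shares: Okafor 161,135/769,499 × $570,100 = 119,380.35; Tam 239,108/769,499 × $570,100 = 177,148.34; Delacroix 200,426/769,499 × $570,100 = 148,489.94; Lindqvist 168,830/769,499 × $570,100 = 125,081.36.
Rounded to nearest $1: Okafor $119,380; Tam $177,148; Delacroix $148,490; Lindqvist $125,081. Sum = $570,099.
Difference $570,100 − $570,099 = +$1 applied to Lindqvist: Lindqvist becomes $125,082.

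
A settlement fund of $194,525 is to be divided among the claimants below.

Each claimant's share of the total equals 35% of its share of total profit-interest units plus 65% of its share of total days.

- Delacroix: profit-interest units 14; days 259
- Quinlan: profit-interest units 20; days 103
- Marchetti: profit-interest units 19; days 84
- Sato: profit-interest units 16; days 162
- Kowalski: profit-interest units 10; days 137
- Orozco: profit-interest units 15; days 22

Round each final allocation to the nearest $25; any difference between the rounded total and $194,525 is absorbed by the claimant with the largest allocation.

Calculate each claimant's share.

Delacroix: $52,825 | Quinlan: $31,475 | Marchetti: $27,600 | Sato: $38,300 | Kowalski: $29,825 | Orozco: $14,500

Totals — profit-interest units 94, days 767.
Blended shares (35% profit-interest units + 65% days): Delacroix 0.2716; Quinlan 0.1618; Marchetti 0.1419; Sato 0.1969; Kowalski 0.1533; Orozco 0.0745.
Unrounded shares: Delacroix 52,836.72; Quinlan 31,465.63; Marchetti 27,609.15; Sato 38,294.70; Kowalski 29,827.63; Orozco 14,491.17.
At nearest $25: Delacroix $52,825; Quinlan $31,475; Marchetti $27,600; Sato $38,300; Kowalski $29,825; Orozco $14,500. Sum = $194,525.
Sum already equals the total — no adjustment.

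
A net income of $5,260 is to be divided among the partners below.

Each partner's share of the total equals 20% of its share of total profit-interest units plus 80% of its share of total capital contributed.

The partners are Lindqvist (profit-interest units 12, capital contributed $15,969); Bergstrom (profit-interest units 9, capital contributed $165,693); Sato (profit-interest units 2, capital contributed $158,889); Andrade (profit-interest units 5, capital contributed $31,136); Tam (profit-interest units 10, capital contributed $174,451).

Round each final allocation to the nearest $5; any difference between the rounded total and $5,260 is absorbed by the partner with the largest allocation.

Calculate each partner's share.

Totals — profit-interest units 38, capital contributed 546,138.
Combined weights (20% profit-interest units + 80% capital contributed): Lindqvist 0.0865; Bergstrom 0.2901; Sato 0.2433; Andrade 0.0719; Tam 0.3082.
Proportional shares: Lindqvist 455.25; Bergstrom 1,525.82; Sato 1,279.61; Andrade 378.32; Tam 1,620.99.
At nearest $5: Lindqvist $455; Bergstrom $1,525; Sato $1,280; Andrade $380; Tam $1,620. Sum = $5,260.
Sum already equals the total — no adjustment.

Lindqvist: $455 | Bergstrom: $1,525 | Sato: $1,280 | Andrade: $380 | Tam: $1,620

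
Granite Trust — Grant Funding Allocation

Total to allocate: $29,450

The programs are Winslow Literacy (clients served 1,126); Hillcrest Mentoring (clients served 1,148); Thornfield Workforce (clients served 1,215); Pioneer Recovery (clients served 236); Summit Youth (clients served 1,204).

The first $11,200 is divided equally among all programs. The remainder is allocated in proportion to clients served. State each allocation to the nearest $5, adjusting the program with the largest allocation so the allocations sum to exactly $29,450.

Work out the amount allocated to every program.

$11,200 shared equally gives $2,240 per program.
Remainder $18,250 by clients served (total 4,929): Winslow Literacy 4,169.10 → $4,170; Hillcrest Mentoring 4,250.56 → $4,250; Thornfield Workforce 4,498.63 → $4,500; Pioneer Recovery 873.81 → $875; Summit Youth 4,457.90 → $4,460.
Rounding difference −$5 on remainder applied to Thornfield Workforce.
Totals: Winslow Literacy $2,240 + $4,170 = $6,410; Hillcrest Mentoring $2,240 + $4,250 = $6,490; Thornfield Workforce $2,240 + $4,495 = $6,735; Pioneer Recovery $2,240 + $875 = $3,115; Summit Youth $2,240 + $4,460 = $6,700.

Winslow Literacy: $6,410 · Hillcrest Mentoring: $6,490 · Thornfield Workforce: $6,735 · Pioneer Recovery: $3,115 · Summit Youth: $6,700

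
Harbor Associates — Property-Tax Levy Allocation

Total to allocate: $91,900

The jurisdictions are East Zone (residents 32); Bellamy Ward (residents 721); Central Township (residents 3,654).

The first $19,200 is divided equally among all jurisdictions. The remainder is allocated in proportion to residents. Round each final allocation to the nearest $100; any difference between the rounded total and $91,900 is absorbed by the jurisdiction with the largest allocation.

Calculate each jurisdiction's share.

First tranche $19,200 split equally: $6,400 each.
Remainder $72,700 by residents (total 4,407): East Zone 527.89 → $500; Bellamy Ward 11,893.96 → $11,900; Central Township 60,278.15 → $60,300.
Totals: East Zone $6,400 + $500 = $6,900; Bellamy Ward $6,400 + $11,900 = $18,300; Central Township $6,400 + $60,300 = $66,700.

East Zone: $6,900; Bellamy Ward: $18,300; Central Township: $66,700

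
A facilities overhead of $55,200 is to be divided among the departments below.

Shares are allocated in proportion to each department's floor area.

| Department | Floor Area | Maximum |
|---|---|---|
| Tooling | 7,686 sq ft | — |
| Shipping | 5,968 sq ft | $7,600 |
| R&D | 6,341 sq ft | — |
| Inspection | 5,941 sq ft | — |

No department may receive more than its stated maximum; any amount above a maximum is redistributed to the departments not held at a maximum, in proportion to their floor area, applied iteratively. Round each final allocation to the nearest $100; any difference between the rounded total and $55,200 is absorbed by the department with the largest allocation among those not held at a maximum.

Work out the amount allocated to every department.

Tooling: $18,300; Shipping: $7,600; R&D: $15,100; Inspection: $14,200

Sum of floor area: 25,936.
Proportional shares (ignoring caps): Tooling 16,358.24; Shipping 12,701.79; R&D 13,495.65; Inspection 12,644.32.
Held at cap: Shipping ($7,600); remaining pool $47,600 reallocated over remaining floor area 19,968.
Redistributed shares: Tooling 18,322.00 → $18,300; R&D 15,115.77 → $15,100; Inspection 14,162.24 → $14,200.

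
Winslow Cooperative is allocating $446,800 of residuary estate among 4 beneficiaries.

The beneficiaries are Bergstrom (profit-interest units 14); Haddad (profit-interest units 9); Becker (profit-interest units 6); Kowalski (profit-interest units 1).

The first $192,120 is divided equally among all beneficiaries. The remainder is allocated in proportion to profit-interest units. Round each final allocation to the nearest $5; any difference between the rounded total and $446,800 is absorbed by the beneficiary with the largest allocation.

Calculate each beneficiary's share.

$192,120 shared equally gives $48,030 per beneficiary.
Remainder $254,680 by profit-interest units (total 30): Bergstrom 118,850.67 → $118,850; Haddad 76,404.00 → $76,405; Becker 50,936.00 → $50,935; Kowalski 8,489.33 → $8,490.
Totals: Bergstrom $48,030 + $118,850 = $166,880; Haddad $48,030 + $76,405 = $124,435; Becker $48,030 + $50,935 = $98,965; Kowalski $48,030 + $8,490 = $56,520.

Bergstrom: $166,880 | Haddad: $124,435 | Becker: $98,965 | Kowalski: $56,520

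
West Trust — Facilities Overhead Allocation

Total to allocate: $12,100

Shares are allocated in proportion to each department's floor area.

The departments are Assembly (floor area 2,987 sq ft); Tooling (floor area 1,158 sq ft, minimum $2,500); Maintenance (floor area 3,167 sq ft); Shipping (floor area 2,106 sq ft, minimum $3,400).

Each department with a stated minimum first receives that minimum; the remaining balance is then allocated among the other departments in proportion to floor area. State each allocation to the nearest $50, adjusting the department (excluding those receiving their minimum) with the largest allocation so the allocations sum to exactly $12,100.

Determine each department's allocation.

Assembly: $3,000; Tooling: $2,500; Maintenance: $3,200; Shipping: $3,400

Guaranteed amounts: Tooling $2,500; Shipping $3,400. Remaining pool $6,200.
Remaining pool split over remaining floor area 6,154: Assembly 3,009.33 → $3,000; Maintenance 3,190.67 → $3,200.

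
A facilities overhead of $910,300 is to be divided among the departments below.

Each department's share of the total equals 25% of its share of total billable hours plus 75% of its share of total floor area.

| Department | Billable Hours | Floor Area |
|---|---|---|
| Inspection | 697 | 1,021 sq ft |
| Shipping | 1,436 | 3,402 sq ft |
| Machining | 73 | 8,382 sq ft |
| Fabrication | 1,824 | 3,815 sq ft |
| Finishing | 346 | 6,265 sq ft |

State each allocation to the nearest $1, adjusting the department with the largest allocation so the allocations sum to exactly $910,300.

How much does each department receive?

Inspection: $66,707 · Shipping: $176,171 · Machining: $253,855 · Fabrication: $208,670 · Finishing: $204,897

Totals — billable hours 4,376, floor area 22,885.
Blended shares (25% billable hours + 75% floor area): Inspection 0.0733; Shipping 0.1935; Machining 0.2789; Fabrication 0.2292; Finishing 0.2251.
Raw shares: Inspection 66,707.01; Shipping 176,170.94; Machining 253,855.42; Fabrication 208,669.95; Finishing 204,896.69.
Rounded to nearest $1: Inspection $66,707; Shipping $176,171; Machining $253,855; Fabrication $208,670; Finishing $204,897. Sum = $910,300.
Sum already equals the total — no adjustment.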